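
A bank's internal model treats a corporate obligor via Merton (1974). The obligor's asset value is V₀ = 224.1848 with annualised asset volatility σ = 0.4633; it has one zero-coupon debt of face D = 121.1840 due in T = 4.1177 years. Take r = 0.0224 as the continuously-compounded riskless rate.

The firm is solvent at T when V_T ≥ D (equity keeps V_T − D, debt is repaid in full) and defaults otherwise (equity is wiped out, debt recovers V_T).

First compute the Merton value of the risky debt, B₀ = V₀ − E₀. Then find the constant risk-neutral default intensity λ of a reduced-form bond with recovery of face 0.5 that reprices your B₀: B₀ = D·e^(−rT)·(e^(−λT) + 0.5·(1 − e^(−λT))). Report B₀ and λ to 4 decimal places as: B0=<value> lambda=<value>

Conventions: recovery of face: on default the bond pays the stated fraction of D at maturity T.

With assets at 224.1848 and a single debt payment of 121.1840 at 4.1177 years:
d₁ = [ln(V₀/D) + (r + σ²/2)T] / (σ√T)
   = [ln(224.1848/121.1840) + (0.0224 + 0.5·0.4633²)·4.1177] / (0.4633·√4.1177)
   = [0.615161 + 0.534162] / 0.940134 = 1.222510
d₂ = d₁ − σ√T = 1.222510 − 0.940134 = 0.282376
N(d₁) = 0.889243,  N(d₂) = 0.611172,  e^(−rT) = 0.911889
E₀ = V₀·N(d₁) − D·e^(−rT)·N(d₂)
   = 224.1848·0.889243 − 121.1840·0.911889·0.611172 = 131.816192
B₀ = V₀ − E₀ = 224.1848 − 131.816192 = 92.368608
e^(−λT) = (B₀·e^(rT)/D − 0.5)/(1 − 0.5) = (92.3686·1.096624/121.1840 − 0.5)/0.5 = 0.67173282
λ = −ln(0.67173282)/4.1177 = 0.096630

B0=92.3686 lambda=0.0966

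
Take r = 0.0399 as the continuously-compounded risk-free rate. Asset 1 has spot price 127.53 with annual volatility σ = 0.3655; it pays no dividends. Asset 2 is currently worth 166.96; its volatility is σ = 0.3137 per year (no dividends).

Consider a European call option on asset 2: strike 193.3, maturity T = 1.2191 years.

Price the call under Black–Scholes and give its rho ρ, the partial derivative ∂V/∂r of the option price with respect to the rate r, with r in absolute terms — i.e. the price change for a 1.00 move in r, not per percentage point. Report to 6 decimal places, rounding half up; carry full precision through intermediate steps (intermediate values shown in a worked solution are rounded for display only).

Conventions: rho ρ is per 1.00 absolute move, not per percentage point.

σ√T = 0.3137·√1.2191 = 0.346365
d₁ = (ln(S/K) + (r+σ²/2)T) / (σ√T) = (ln(166.96/193.3) + (0.0399+0.3137²/2)·1.2191) / 0.346365 = (-0.146489 + 0.108626) / 0.346365 = -0.109314
d₂ = d₁ − σ√T = -0.109314 − 0.346365 = -0.455679
e^{−rT} = 0.952522
N(d₁) = 0.456477,  N(d₂) = 0.324310
Call price V = S·N(d₁) − K·e^{−rT}·N(d₂) = 76.213341 − 59.712821 = 16.500519
ρ = K·T·e^{−rT}·N(d₂) = 72.795901

price = 16.500519
ρ = 72.795901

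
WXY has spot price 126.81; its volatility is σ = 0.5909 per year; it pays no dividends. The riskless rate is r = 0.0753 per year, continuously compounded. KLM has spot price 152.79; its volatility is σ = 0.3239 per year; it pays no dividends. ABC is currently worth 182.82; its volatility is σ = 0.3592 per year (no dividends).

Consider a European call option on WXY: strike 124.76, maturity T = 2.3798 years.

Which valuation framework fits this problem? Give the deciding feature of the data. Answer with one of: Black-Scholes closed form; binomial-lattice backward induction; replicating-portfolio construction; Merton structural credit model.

Key observation: the instrument is a plain European call (strike 124.76) on a lognormal asset; the exact continuous-time formula applies directly.

framework: Black-Scholes closed form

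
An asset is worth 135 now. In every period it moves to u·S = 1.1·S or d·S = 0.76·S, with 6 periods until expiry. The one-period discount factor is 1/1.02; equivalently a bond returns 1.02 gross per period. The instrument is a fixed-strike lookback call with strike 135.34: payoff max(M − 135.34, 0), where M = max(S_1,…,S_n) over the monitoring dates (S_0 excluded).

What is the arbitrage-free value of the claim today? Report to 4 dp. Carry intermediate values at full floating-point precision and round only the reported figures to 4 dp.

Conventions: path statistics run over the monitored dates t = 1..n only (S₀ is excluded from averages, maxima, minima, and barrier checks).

Risk-neutral up-probability p* = (R−d)/(u−d) = (1.02−0.76)/(1.1−0.76) = 0.7647; the claim prices as the p*-weighted sum of path payoffs discounted by R^6.
Enumerate all 2^6 = 64 price paths (U = up ×1.1, D = down ×0.76); each path with k up-moves has probability p*^k·(1−p*)^(6−k).
DDDDDD: M=102.6000, payoff=0.0000, prob=0.000170
UDDDDD: M=148.5000, payoff=13.1600, prob=0.000552
DUDDDD: M=112.8600, payoff=0.0000, prob=0.000552
UUDDDD: M=163.3500, payoff=28.0100, prob=0.001792
DDUDDD: M=102.6000, payoff=0.0000, prob=0.000552
UDUDDD: M=148.5000, payoff=13.1600, prob=0.001792
DUUDDD: M=124.1460, payoff=0.0000, prob=0.001792
UUUDDD: M=179.6850, payoff=44.3450, prob=0.005825
DDDUDD: M=102.6000, payoff=0.0000, prob=0.000552
UDDUDD: M=148.5000, payoff=13.1600, prob=0.001792
DUDUDD: M=112.8600, payoff=0.0000, prob=0.001792
UUDUDD: M=163.3500, payoff=28.0100, prob=0.005825
DDUUDD: M=102.6000, payoff=0.0000, prob=0.001792
UDUUDD: M=148.5000, payoff=13.1600, prob=0.005825
DUUUDD: M=136.5606, payoff=1.2206, prob=0.005825
UUUUDD: M=197.6535, payoff=62.3135, prob=0.018932
DDDDUD: M=102.6000, payoff=0.0000, prob=0.000552
UDDDUD: M=148.5000, payoff=13.1600, prob=0.001792
DUDDUD: M=112.8600, payoff=0.0000, prob=0.001792
UUDDUD: M=163.3500, payoff=28.0100, prob=0.005825
DDUDUD: M=102.6000, payoff=0.0000, prob=0.001792
UDUDUD: M=148.5000, payoff=13.1600, prob=0.005825
DUUDUD: M=124.1460, payoff=0.0000, prob=0.005825
UUUDUD: M=179.6850, payoff=44.3450, prob=0.018932
DDDUUD: M=102.6000, payoff=0.0000, prob=0.001792
UDDUUD: M=148.5000, payoff=13.1600, prob=0.005825
DUDUUD: M=112.8600, payoff=0.0000, prob=0.005825
UUDUUD: M=163.3500, payoff=28.0100, prob=0.018932
DDUUUD: M=103.7861, payoff=0.0000, prob=0.005825
UDUUUD: M=150.2167, payoff=14.8767, prob=0.018932
DUUUUD: M=150.2167, payoff=14.8767, prob=0.018932
UUUUUD: M=217.4188, payoff=82.0789, prob=0.061529
DDDDDU: M=102.6000, payoff=0.0000, prob=0.000552
UDDDDU: M=148.5000, payoff=13.1600, prob=0.001792
DUDDDU: M=112.8600, payoff=0.0000, prob=0.001792
UUDDDU: M=163.3500, payoff=28.0100, prob=0.005825
DDUDDU: M=102.6000, payoff=0.0000, prob=0.001792
UDUDDU: M=148.5000, payoff=13.1600, prob=0.005825
DUUDDU: M=124.1460, payoff=0.0000, prob=0.005825
UUUDDU: M=179.6850, payoff=44.3450, prob=0.018932
DDDUDU: M=102.6000, payoff=0.0000, prob=0.001792
UDDUDU: M=148.5000, payoff=13.1600, prob=0.005825
DUDUDU: M=112.8600, payoff=0.0000, prob=0.005825
UUDUDU: M=163.3500, payoff=28.0100, prob=0.018932
DDUUDU: M=102.6000, payoff=0.0000, prob=0.005825
UDUUDU: M=148.5000, payoff=13.1600, prob=0.018932
DUUUDU: M=136.5606, payoff=1.2206, prob=0.018932
UUUUDU: M=197.6535, payoff=62.3135, prob=0.061529
DDDDUU: M=102.6000, payoff=0.0000, prob=0.001792
UDDDUU: M=148.5000, payoff=13.1600, prob=0.005825
DUDDUU: M=112.8600, payoff=0.0000, prob=0.005825
UUDDUU: M=163.3500, payoff=28.0100, prob=0.018932
DDUDUU: M=102.6000, payoff=0.0000, prob=0.005825
UDUDUU: M=148.5000, payoff=13.1600, prob=0.018932
DUUDUU: M=124.1460, payoff=0.0000, prob=0.018932
UUUDUU: M=179.6850, payoff=44.3450, prob=0.061529
DDDUUU: M=102.6000, payoff=0.0000, prob=0.005825
UDDUUU: M=148.5000, payoff=13.1600, prob=0.018932
DUDUUU: M=114.1647, payoff=0.0000, prob=0.018932
UUDUUU: M=165.2383, payoff=29.8983, prob=0.061529
DDUUUU: M=114.1647, payoff=0.0000, prob=0.018932
UDUUUU: M=165.2383, payoff=29.8983, prob=0.061529
DUUUUU: M=165.2383, payoff=29.8983, prob=0.061529
UUUUUU: M=239.1607, payoff=103.8207, prob=0.199971
Price = Σ prob·payoff / R^6 = 45.043152 / 1.126162 = 39.9970

price = 39.9970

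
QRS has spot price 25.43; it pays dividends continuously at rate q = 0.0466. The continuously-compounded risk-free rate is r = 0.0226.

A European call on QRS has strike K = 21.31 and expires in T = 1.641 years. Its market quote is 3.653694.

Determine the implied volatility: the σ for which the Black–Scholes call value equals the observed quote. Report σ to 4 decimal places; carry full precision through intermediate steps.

sigma = 0.1549

At σ = 0.1549 the Black–Scholes value reproduces the quote:
σ√T = 0.1549·√1.641 = 0.198429
d₁ = (ln(S/K) + (r−q+σ²/2)T) / (σ√T) = (ln(25.43/21.31) + (0.0226−0.0466+0.1549²/2)·1.641) / 0.198429 = (0.176753 − 0.019697) / 0.198429 = 0.791497
d₂ = d₁ − σ√T = 0.791497 − 0.198429 = 0.593068
e^{−rT} = 0.963593
e^{−qT} = 0.926380
N(d₁) = 0.785673,  N(d₂) = 0.723432
V = S·e^{−qT}·N(d₁) − K·e^{−rT}·N(d₂) = 18.508766 − 14.855072 = 3.653694 (the quoted price), and the Black–Scholes price is strictly increasing in σ, so σ is unique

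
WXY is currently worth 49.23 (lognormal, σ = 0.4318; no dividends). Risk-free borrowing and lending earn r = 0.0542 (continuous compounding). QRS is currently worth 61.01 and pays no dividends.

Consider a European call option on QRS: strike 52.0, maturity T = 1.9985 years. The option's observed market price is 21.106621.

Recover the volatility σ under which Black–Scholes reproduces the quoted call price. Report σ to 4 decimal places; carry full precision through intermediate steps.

At σ = 0.4258 the Black–Scholes value reproduces the quote:
σ√T = 0.4258·√1.9985 = 0.601946
d₁ = (ln(S/K) + (r+σ²/2)T) / (σ√T) = (ln(61.01/52.0) + (0.0542+0.4258²/2)·1.9985) / 0.601946 = (0.159794 + 0.289488) / 0.601946 = 0.746383
d₂ = d₁ − σ√T = 0.746383 − 0.601946 = 0.144437
e^{−rT} = 0.897342
N(d₁) = 0.772282,  N(d₂) = 0.557422
V = S·N(d₁) − K·e^{−rT}·N(d₂) = 47.116921 − 26.010300 = 21.106621 (the observed quote) — the price is monotone increasing in volatility, hence this σ is the only solution

sigma = 0.4258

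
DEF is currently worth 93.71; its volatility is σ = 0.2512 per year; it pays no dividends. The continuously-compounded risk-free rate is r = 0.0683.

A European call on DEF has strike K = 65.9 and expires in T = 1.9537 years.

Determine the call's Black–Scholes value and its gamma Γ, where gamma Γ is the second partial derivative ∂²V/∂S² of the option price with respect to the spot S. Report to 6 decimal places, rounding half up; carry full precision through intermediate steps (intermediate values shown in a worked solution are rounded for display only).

σ√T = 0.2512·√1.9537 = 0.351114
d₁ = (ln(S/K) + (r+σ²/2)T) / (σ√T) = (ln(93.71/65.9) + (0.0683+0.2512²/2)·1.9537) / 0.351114 = (0.352066 + 0.195078) / 0.351114 = 1.558309
d₂ = d₁ − σ√T = 1.558309 − 0.351114 = 1.207195
e^{−rT} = 0.875082
N(d₁) = 0.940420,  N(d₂) = 0.886322
Call price V = S·N(d₁) − K·e^{−rT}·N(d₂) = 88.126763 − 51.112302 = 37.014461
φ(d₁) = (1/√(2π))·e^{−d₁²/2} = 0.118469
Γ = φ(d₁) / (S·σ·√T) = 0.003601

price = 37.014461
Γ = 0.003601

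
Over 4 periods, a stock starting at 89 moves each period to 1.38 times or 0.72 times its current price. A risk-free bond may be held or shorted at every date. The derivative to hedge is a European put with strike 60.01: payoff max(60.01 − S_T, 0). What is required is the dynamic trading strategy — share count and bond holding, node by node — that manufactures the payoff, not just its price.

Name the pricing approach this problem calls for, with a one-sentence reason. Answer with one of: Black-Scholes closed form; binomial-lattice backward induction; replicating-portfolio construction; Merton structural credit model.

framework: replicating-portfolio construction

Key observation: a price alone would not answer the question — the per-node share/bond construction on the spot-89, 1.38/0.72 tree is required, and only the replicating-portfolio method yields it.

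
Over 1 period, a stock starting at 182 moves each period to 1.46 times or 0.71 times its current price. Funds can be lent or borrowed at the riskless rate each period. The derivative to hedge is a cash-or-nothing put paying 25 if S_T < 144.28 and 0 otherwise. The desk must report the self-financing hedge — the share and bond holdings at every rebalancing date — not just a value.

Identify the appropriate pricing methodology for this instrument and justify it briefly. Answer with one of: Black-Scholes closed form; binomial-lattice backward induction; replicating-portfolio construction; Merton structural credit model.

framework: replicating-portfolio construction

Key observation: a price alone would not answer the question — the per-node share/bond construction on the spot-182, 1.46/0.71 tree is required, and only the replicating-portfolio method yields it.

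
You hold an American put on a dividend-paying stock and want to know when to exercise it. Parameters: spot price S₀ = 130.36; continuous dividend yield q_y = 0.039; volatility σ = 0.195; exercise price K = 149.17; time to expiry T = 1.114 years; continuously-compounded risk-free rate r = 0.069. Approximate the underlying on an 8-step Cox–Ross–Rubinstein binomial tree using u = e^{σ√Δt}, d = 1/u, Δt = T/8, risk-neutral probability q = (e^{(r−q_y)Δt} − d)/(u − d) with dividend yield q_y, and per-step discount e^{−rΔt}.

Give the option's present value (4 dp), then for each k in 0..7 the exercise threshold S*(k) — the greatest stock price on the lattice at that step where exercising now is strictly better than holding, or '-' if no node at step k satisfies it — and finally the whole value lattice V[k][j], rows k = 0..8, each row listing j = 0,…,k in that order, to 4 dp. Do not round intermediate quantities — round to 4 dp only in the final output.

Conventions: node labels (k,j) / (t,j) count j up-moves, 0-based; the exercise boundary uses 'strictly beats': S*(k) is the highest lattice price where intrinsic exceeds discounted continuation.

Δt=0.13925  u=1.07548  d=0.92982  q=0.51056  discount=0.99044
step 8 (expiry): payoffs max(K−S,0) = 76.3372 64.9275 51.7303 36.4658 18.8100 0.0000 0.0000 0.0000 0.0000
step 7: (k=7,j=0): S=78.3302, K−S=70.8398, hold=69.8376 ⇒ V=70.8398 exercise | (k=7,j=1): S=90.6011, K−S=58.5689, hold=57.6332 ⇒ V=58.5689 exercise | (k=7,j=2): S=104.7944, K−S=44.3756, hold=43.5168 ⇒ V=44.3756 exercise | (k=7,j=3): S=121.2110, K−S=27.9590, hold=27.1890 ⇒ V=27.9590 exercise | (k=7,j=4): S=140.1995, K−S=8.9705, hold=9.1184 ⇒ V=9.1184 continue | (k=7,j=5): S=162.1626, K−S=0.0000, hold=0.0000 ⇒ V=0.0000 continue | (k=7,j=6): S=187.5664, K−S=0.0000, hold=0.0000 ⇒ V=0.0000 continue | (k=7,j=7): S=216.9498, K−S=0.0000, hold=0.0000 ⇒ V=0.0000 continue  boundary S*=121.2110
step 6: (k=6,j=0): S=84.2425, K−S=64.9275, hold=63.9573 ⇒ V=64.9275 exercise | (k=6,j=1): S=97.4397, K−S=51.7303, hold=50.8317 ⇒ V=51.7303 exercise | (k=6,j=2): S=112.7042, K−S=36.4658, hold=35.6498 ⇒ V=36.4658 exercise | (k=6,j=3): S=130.3600, K−S=18.8100, hold=18.1644 ⇒ V=18.8100 exercise | (k=6,j=4): S=150.7817, K−S=0.0000, hold=4.4203 ⇒ V=4.4203 continue | (k=6,j=5): S=174.4026, K−S=0.0000, hold=0.0000 ⇒ V=0.0000 continue | (k=6,j=6): S=201.7238, K−S=0.0000, hold=0.0000 ⇒ V=0.0000 continue  boundary S*=130.3600
step 5: (k=5,j=0): S=90.6011, K−S=58.5689, hold=57.6332 ⇒ V=58.5689 exercise | (k=5,j=1): S=104.7944, K−S=44.3756, hold=43.5168 ⇒ V=44.3756 exercise | (k=5,j=2): S=121.2110, K−S=27.9590, hold=27.1890 ⇒ V=27.9590 exercise | (k=5,j=3): S=140.1995, K−S=8.9705, hold=11.3536 ⇒ V=11.3536 continue | (k=5,j=4): S=162.1626, K−S=0.0000, hold=2.1428 ⇒ V=2.1428 continue | (k=5,j=5): S=187.5664, K−S=0.0000, hold=0.0000 ⇒ V=0.0000 continue  boundary S*=121.2110
step 4: (k=4,j=0): S=97.4397, K−S=51.7303, hold=50.8317 ⇒ V=51.7303 exercise | (k=4,j=1): S=112.7042, K−S=36.4658, hold=35.6498 ⇒ V=36.4658 exercise | (k=4,j=2): S=130.3600, K−S=18.8100, hold=19.2947 ⇒ V=19.2947 continue | (k=4,j=3): S=150.7817, K−S=0.0000, hold=6.5874 ⇒ V=6.5874 continue | (k=4,j=4): S=174.4026, K−S=0.0000, hold=1.0387 ⇒ V=1.0387 continue  boundary S*=112.7042
step 3: (k=3,j=0): S=104.7944, K−S=44.3756, hold=43.5168 ⇒ V=44.3756 exercise | (k=3,j=1): S=121.2110, K−S=27.9590, hold=27.4341 ⇒ V=27.9590 exercise | (k=3,j=2): S=140.1995, K−S=8.9705, hold=12.6845 ⇒ V=12.6845 continue | (k=3,j=3): S=162.1626, K−S=0.0000, hold=3.7186 ⇒ V=3.7186 continue  boundary S*=121.2110
step 2: (k=2,j=0): S=112.7042, K−S=36.4658, hold=35.6498 ⇒ V=36.4658 exercise | (k=2,j=1): S=130.3600, K−S=18.8100, hold=19.9677 ⇒ V=19.9677 continue | (k=2,j=2): S=150.7817, K−S=0.0000, hold=8.0294 ⇒ V=8.0294 continue  boundary S*=112.7042
step 1: (k=1,j=0): S=121.2110, K−S=27.9590, hold=27.7744 ⇒ V=27.9590 exercise | (k=1,j=1): S=140.1995, K−S=8.9705, hold=13.7399 ⇒ V=13.7399 continue  boundary S*=121.2110
step 0: (k=0,j=0): S=130.3600, K−S=18.8100, hold=20.5014 ⇒ V=20.5014 continue  boundary S*=-

price = 20.5014
boundary = - 121.2110 112.7042 121.2110 112.7042 121.2110 130.3600 121.2110
tree:
20.5014
27.9590 13.7399
36.4658 19.9677 8.0294
44.3756 27.9590 12.6845 3.7186
51.7303 36.4658 19.2947 6.5874 1.0387
58.5689 44.3756 27.9590 11.3536 2.1428 0.0000
64.9275 51.7303 36.4658 18.8100 4.4203 0.0000 0.0000
70.8398 58.5689 44.3756 27.9590 9.1184 0.0000 0.0000 0.0000
76.3372 64.9275 51.7303 36.4658 18.8100 0.0000 0.0000 0.0000 0.0000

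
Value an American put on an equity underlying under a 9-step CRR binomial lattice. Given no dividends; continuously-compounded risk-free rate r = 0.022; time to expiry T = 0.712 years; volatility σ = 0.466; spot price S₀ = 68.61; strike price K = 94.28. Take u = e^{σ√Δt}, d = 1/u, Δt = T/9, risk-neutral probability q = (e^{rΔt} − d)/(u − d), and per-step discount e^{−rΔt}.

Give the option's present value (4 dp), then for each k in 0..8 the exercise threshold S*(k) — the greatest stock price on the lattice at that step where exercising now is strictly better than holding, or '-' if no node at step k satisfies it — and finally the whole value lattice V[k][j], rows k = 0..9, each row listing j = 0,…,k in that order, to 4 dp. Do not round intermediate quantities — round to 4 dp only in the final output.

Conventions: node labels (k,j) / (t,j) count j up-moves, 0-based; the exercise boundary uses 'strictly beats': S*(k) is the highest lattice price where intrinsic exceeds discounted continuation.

price = 28.6498
boundary = - - - 46.3039 52.7887 46.3039 52.7887 60.1817 68.6100
tree:
28.6498
34.9835 21.7239
41.5412 27.8322 15.0228
47.9761 34.5504 20.4764 9.0238
53.6642 41.4913 26.9722 13.3406 4.2649
58.6536 47.9761 34.1725 19.0781 7.0202 1.2218
63.0301 53.6642 41.4913 26.1734 11.2716 2.3265 0.0000
66.8690 58.6536 47.9761 34.0983 17.4718 4.4299 0.0000 0.0000
70.2363 63.0301 53.6642 41.4913 25.6700 8.4351 0.0000 0.0000 0.0000
73.1899 66.8690 58.6536 47.9761 34.0983 16.0613 0.0000 0.0000 0.0000 0.0000

params: Δt=0.07911 u=1.14005 d=0.87716 q=0.47391 e^(-rΔt)=0.99826
t_9 payoffs: 73.1899 66.8690 58.6536 47.9761 34.0983 16.0613 0.0000 0.0000 0.0000 0.0000
t_8: node(8,0) S=24.0437 payoff=70.2363 vs cont=70.0723 → 70.2363 [stop]  node(8,1) S=31.2499 payoff=63.0301 vs cont=62.8662 → 63.0301 [stop]  node(8,2) S=40.6158 payoff=53.6642 vs cont=53.5003 → 53.6642 [stop]  node(8,3) S=52.7887 payoff=41.4913 vs cont=41.3273 → 41.4913 [stop]  node(8,4) S=68.6100 payoff=25.6700 vs cont=25.5061 → 25.6700 [stop]  node(8,5) S=89.1731 payoff=5.1069 vs cont=8.4351 → 8.4351 [wait]  node(8,6) S=115.8991 payoff=0.0000 vs cont=0.0000 → 0.0000 [wait]  node(8,7) S=150.6352 payoff=0.0000 vs cont=0.0000 → 0.0000 [wait]  node(8,8) S=195.7820 payoff=0.0000 vs cont=0.0000 → 0.0000 [wait]  ⇒ S*(8)=68.6100
t_7: node(7,0) S=27.4110 payoff=66.8690 vs cont=66.7050 → 66.8690 [stop]  node(7,1) S=35.6264 payoff=58.6536 vs cont=58.4897 → 58.6536 [stop]  node(7,2) S=46.3039 payoff=47.9761 vs cont=47.8121 → 47.9761 [stop]  node(7,3) S=60.1817 payoff=34.0983 vs cont=33.9344 → 34.0983 [stop]  node(7,4) S=78.2187 payoff=16.0613 vs cont=17.4718 → 17.4718 [wait]  node(7,5) S=101.6616 payoff=0.0000 vs cont=4.4299 → 4.4299 [wait]  node(7,6) S=132.1305 payoff=0.0000 vs cont=0.0000 → 0.0000 [wait]  node(7,7) S=171.7313 payoff=0.0000 vs cont=0.0000 → 0.0000 [wait]  ⇒ S*(7)=60.1817
t_6: node(6,0) S=31.2499 payoff=63.0301 vs cont=62.8662 → 63.0301 [stop]  node(6,1) S=40.6158 payoff=53.6642 vs cont=53.5003 → 53.6642 [stop]  node(6,2) S=52.7887 payoff=41.4913 vs cont=41.3273 → 41.4913 [stop]  node(6,3) S=68.6100 payoff=25.6700 vs cont=26.1734 → 26.1734 [wait]  node(6,4) S=89.1731 payoff=5.1069 vs cont=11.2716 → 11.2716 [wait]  node(6,5) S=115.8991 payoff=0.0000 vs cont=2.3265 → 2.3265 [wait]  node(6,6) S=150.6352 payoff=0.0000 vs cont=0.0000 → 0.0000 [wait]  ⇒ S*(6)=52.7887
t_5: node(5,0) S=35.6264 payoff=58.6536 vs cont=58.4897 → 58.6536 [stop]  node(5,1) S=46.3039 payoff=47.9761 vs cont=47.8121 → 47.9761 [stop]  node(5,2) S=60.1817 payoff=34.0983 vs cont=34.1725 → 34.1725 [wait]  node(5,3) S=78.2187 payoff=16.0613 vs cont=19.0781 → 19.0781 [wait]  node(5,4) S=101.6616 payoff=0.0000 vs cont=7.0202 → 7.0202 [wait]  node(5,5) S=132.1305 payoff=0.0000 vs cont=1.2218 → 1.2218 [wait]  ⇒ S*(5)=46.3039
t_4: node(4,0) S=40.6158 payoff=53.6642 vs cont=53.5003 → 53.6642 [stop]  node(4,1) S=52.7887 payoff=41.4913 vs cont=41.3624 → 41.4913 [stop]  node(4,2) S=68.6100 payoff=25.6700 vs cont=26.9722 → 26.9722 [wait]  node(4,3) S=89.1731 payoff=5.1069 vs cont=13.3406 → 13.3406 [wait]  node(4,4) S=115.8991 payoff=0.0000 vs cont=4.2649 → 4.2649 [wait]  ⇒ S*(4)=52.7887
t_3: node(3,0) S=46.3039 payoff=47.9761 vs cont=47.8121 → 47.9761 [stop]  node(3,1) S=60.1817 payoff=34.0983 vs cont=34.5504 → 34.5504 [wait]  node(3,2) S=78.2187 payoff=16.0613 vs cont=20.4764 → 20.4764 [wait]  node(3,3) S=101.6616 payoff=0.0000 vs cont=9.0238 → 9.0238 [wait]  ⇒ S*(3)=46.3039
t_2: node(2,0) S=52.7887 payoff=41.4913 vs cont=41.5412 → 41.5412 [wait]  node(2,1) S=68.6100 payoff=25.6700 vs cont=27.8322 → 27.8322 [wait]  node(2,2) S=89.1731 payoff=5.1069 vs cont=15.0228 → 15.0228 [wait]  ⇒ S*(2)=-
t_1: node(1,0) S=60.1817 payoff=34.0983 vs cont=34.9835 → 34.9835 [wait]  node(1,1) S=78.2187 payoff=16.0613 vs cont=21.7239 → 21.7239 [wait]  ⇒ S*(1)=-
t_0: node(0,0) S=68.6100 payoff=25.6700 vs cont=28.6498 → 28.6498 [wait]  ⇒ S*(0)=-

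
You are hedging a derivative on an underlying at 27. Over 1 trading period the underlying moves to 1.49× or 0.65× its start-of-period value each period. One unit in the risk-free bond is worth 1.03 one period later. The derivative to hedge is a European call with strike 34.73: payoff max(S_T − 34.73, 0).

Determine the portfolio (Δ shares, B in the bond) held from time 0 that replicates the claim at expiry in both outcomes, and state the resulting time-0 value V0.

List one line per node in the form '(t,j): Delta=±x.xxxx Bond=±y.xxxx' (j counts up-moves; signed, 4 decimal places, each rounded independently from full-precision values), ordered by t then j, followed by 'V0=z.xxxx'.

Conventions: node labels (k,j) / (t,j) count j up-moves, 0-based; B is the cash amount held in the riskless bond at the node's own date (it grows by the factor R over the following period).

Under the risk-neutral measure, an up-move has probability p* = (R−d)/(u−d) = 0.4524 and values discount at R = 1.03.
At maturity the claim pays: V(1,0)=0.0000, V(1,1)=5.5000
  t=0,j=0: stock 27.0000 → up 40.2300 (V=5.5000), down 17.5500 (V=0.0000). Price 2.4156; hedge Δ=0.2425, bond B=-4.1320.
Check: Δ(0,0)·S0 + B(0,0) = 2.4156 = V0.

(0,0): Delta=0.2425 Bond=-4.1320
V0=2.4156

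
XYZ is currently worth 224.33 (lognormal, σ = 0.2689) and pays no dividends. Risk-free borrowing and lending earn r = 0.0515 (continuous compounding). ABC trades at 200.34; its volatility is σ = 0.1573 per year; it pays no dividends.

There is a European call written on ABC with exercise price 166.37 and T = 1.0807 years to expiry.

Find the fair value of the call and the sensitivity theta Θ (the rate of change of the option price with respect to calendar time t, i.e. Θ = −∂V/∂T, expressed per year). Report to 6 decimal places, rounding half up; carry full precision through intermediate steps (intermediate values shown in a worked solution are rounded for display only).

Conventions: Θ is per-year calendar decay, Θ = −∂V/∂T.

σ√T = 0.1573·√1.0807 = 0.163524
d₁ = (ln(S/K) + (r+σ²/2)T) / (σ√T) = (ln(200.34/166.37) + (0.0515+0.1573²/2)·1.0807) / 0.163524 = (0.185802 + 0.069026) / 0.163524 = 1.558352
d₂ = d₁ − σ√T = 1.558352 − 0.163524 = 1.394828
e^{−rT} = 0.945864
N(d₁) = 0.940425,  N(d₂) = 0.918466
Call price V = S·N(d₁) − K·e^{−rT}·N(d₂) = 188.404755 − 144.533007 = 43.871748
φ(d₁) = (1/√(2π))·e^{−d₁²/2} = 0.118461
Θ = −S·φ(d₁)·σ/(2√T) − r·K·e^{−rT}·N(d₂) = −1.795521 − 7.443450 = -9.238971

price = 43.871748
Θ = -9.238971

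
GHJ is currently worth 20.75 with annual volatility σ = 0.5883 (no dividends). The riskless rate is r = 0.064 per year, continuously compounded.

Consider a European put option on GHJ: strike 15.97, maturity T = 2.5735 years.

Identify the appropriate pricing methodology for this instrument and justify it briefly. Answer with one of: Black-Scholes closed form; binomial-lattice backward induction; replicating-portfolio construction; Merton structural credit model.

Key observation: a European claim on GHJ (strike 15.97) — a lognormal (GBM) underlying with constant rate and volatility — has an exact closed-form value; no lattice or capital structure is involved.

framework: Black-Scholes closed form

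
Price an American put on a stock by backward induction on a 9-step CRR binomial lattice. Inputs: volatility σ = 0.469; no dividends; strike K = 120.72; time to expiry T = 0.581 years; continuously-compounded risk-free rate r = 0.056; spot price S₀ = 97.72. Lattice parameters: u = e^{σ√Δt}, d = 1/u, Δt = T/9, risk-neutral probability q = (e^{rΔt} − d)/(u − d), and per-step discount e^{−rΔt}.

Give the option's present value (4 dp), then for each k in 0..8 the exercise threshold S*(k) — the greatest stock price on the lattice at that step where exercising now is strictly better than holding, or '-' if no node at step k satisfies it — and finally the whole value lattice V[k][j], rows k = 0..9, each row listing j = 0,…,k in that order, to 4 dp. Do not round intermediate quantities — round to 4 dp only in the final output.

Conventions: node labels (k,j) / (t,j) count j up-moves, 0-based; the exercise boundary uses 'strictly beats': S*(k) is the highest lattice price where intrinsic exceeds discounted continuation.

price = 27.8188
boundary = - - 76.9981 68.3484 76.9981 68.3484 76.9981 86.7425 97.7200
tree:
27.8188
35.3833 20.0069
43.7219 26.8073 12.9467
52.3716 34.8205 18.5124 7.1430
60.0496 43.7219 25.6436 11.0904 3.0115
66.8651 52.3716 34.2193 16.7435 5.1801 0.7349
72.9150 60.0496 43.7219 24.4006 8.7508 1.4334 0.0000
78.2852 66.8651 52.3716 33.9775 14.4299 2.7955 0.0000 0.0000
83.0522 72.9150 60.0496 43.7219 23.0000 5.4521 0.0000 0.0000 0.0000
87.2837 78.2852 66.8651 52.3716 33.9775 10.6332 0.0000 0.0000 0.0000 0.0000

Δt=0.06456, u=1.12655, d=0.88766, q=0.48540, disc=e^(-rΔt)=0.99639
k=9 terminal: V=max(K-S,0) → 87.2837 78.2852 66.8651 52.3716 33.9775 10.6332 0.0000 0.0000 0.0000 0.0000
k=8: j=0 S=37.6678 intr=83.0522 cont=82.6166 V=83.0522[EX]; j=1 S=47.8050 intr=72.9150 cont=72.4793 V=72.9150[EX]; j=2 S=60.6704 intr=60.0496 cont=59.6140 V=60.0496[EX]; j=3 S=76.9981 intr=43.7219 cont=43.2862 V=43.7219[EX]; j=4 S=97.7200 intr=23.0000 cont=22.5644 V=23.0000[EX]; j=5 S=124.0186 intr=0.0000 cont=5.4521 V=5.4521[hold]; j=6 S=157.3946 intr=0.0000 cont=0.0000 V=0.0000[hold]; j=7 S=199.7529 intr=0.0000 cont=0.0000 V=0.0000[hold]; j=8 S=253.5108 intr=0.0000 cont=0.0000 V=0.0000[hold]  S*(8)=97.7200
k=7: j=0 S=42.4348 intr=78.2852 cont=77.8496 V=78.2852[EX]; j=1 S=53.8549 intr=66.8651 cont=66.4295 V=66.8651[EX]; j=2 S=68.3484 intr=52.3716 cont=51.9359 V=52.3716[EX]; j=3 S=86.7425 intr=33.9775 cont=33.5419 V=33.9775[EX]; j=4 S=110.0868 intr=10.6332 cont=14.4299 V=14.4299[hold]; j=5 S=139.7135 intr=0.0000 cont=2.7955 V=2.7955[hold]; j=6 S=177.3134 intr=0.0000 cont=0.0000 V=0.0000[hold]; j=7 S=225.0323 intr=0.0000 cont=0.0000 V=0.0000[hold]  S*(7)=86.7425
k=6: j=0 S=47.8050 intr=72.9150 cont=72.4793 V=72.9150[EX]; j=1 S=60.6704 intr=60.0496 cont=59.6140 V=60.0496[EX]; j=2 S=76.9981 intr=43.7219 cont=43.2862 V=43.7219[EX]; j=3 S=97.7200 intr=23.0000 cont=24.4006 V=24.4006[hold]; j=4 S=124.0186 intr=0.0000 cont=8.7508 V=8.7508[hold]; j=5 S=157.3946 intr=0.0000 cont=1.4334 V=1.4334[hold]; j=6 S=199.7529 intr=0.0000 cont=0.0000 V=0.0000[hold]  S*(6)=76.9981
k=5: j=0 S=53.8549 intr=66.8651 cont=66.4295 V=66.8651[EX]; j=1 S=68.3484 intr=52.3716 cont=51.9359 V=52.3716[EX]; j=2 S=86.7425 intr=33.9775 cont=34.2193 V=34.2193[hold]; j=3 S=110.0868 intr=10.6332 cont=16.7435 V=16.7435[hold]; j=4 S=139.7135 intr=0.0000 cont=5.1801 V=5.1801[hold]; j=5 S=177.3134 intr=0.0000 cont=0.7349 V=0.7349[hold]  S*(5)=68.3484
k=4: j=0 S=60.6704 intr=60.0496 cont=59.6140 V=60.0496[EX]; j=1 S=76.9981 intr=43.7219 cont=43.4032 V=43.7219[EX]; j=2 S=97.7200 intr=23.0000 cont=25.6436 V=25.6436[hold]; j=3 S=124.0186 intr=0.0000 cont=11.0904 V=11.0904[hold]; j=4 S=157.3946 intr=0.0000 cont=3.0115 V=3.0115[hold]  S*(4)=76.9981
k=3: j=0 S=68.3484 intr=52.3716 cont=51.9359 V=52.3716[EX]; j=1 S=86.7425 intr=33.9775 cont=34.8205 V=34.8205[hold]; j=2 S=110.0868 intr=10.6332 cont=18.5124 V=18.5124[hold]; j=3 S=139.7135 intr=0.0000 cont=7.1430 V=7.1430[hold]  S*(3)=68.3484
k=2: j=0 S=76.9981 intr=43.7219 cont=43.6939 V=43.7219[EX]; j=1 S=97.7200 intr=23.0000 cont=26.8073 V=26.8073[hold]; j=2 S=124.0186 intr=0.0000 cont=12.9467 V=12.9467[hold]  S*(2)=76.9981
k=1: j=0 S=86.7425 intr=33.9775 cont=35.3833 V=35.3833[hold]; j=1 S=110.0868 intr=10.6332 cont=20.0069 V=20.0069[hold]  S*(1)=-
k=0: j=0 S=97.7200 intr=23.0000 cont=27.8188 V=27.8188[hold]  S*(0)=-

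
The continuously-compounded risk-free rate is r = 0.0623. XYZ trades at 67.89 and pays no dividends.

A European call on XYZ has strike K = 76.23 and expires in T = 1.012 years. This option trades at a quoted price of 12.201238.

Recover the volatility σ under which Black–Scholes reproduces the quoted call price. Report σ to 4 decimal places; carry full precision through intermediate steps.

At σ = 0.5045 the Black–Scholes value reproduces the quote:
σ√T = 0.5045·√1.012 = 0.507518
d₁ = (ln(S/K) + (r+σ²/2)T) / (σ√T) = (ln(67.89/76.23) + (0.0623+0.5045²/2)·1.012) / 0.507518 = (-0.115866 + 0.191835) / 0.507518 = 0.149686
d₂ = d₁ − σ√T = 0.149686 − 0.507518 = -0.357832
e^{−rT} = 0.938899
N(d₁) = 0.559494,  N(d₂) = 0.360235
V = S·N(d₁) − K·e^{−rT}·N(d₂) = 37.984045 − 25.782807 = 12.201238 (the quoted price), and the Black–Scholes price is strictly increasing in σ, so σ is unique

sigma = 0.5045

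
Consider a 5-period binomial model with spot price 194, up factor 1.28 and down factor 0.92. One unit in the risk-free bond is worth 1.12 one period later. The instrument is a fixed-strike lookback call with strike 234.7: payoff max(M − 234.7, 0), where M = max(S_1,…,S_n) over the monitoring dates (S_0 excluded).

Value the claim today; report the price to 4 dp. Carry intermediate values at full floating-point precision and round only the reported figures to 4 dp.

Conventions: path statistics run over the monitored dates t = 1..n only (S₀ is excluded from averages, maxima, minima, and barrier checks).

Set p* = 0.5556 (from d < R < u); the path-dependent value is the discounted p*-expectation over all price paths.
Enumerate all 2^5 = 32 price paths (U = up ×1.28, D = down ×0.92); each path with k up-moves has probability p*^k·(1−p*)^(5−k).
DDDDD: M=178.4800, payoff=0.0000, prob=0.017342
UDDDD: M=248.3200, payoff=13.6200, prob=0.021677
DUDDD: M=228.4544, payoff=0.0000, prob=0.021677
UUDDD: M=317.8496, payoff=83.1496, prob=0.027096
DDUDD: M=210.1780, payoff=0.0000, prob=0.021677
UDUDD: M=292.4216, payoff=57.7216, prob=0.027096
DUUDD: M=292.4216, payoff=57.7216, prob=0.027096
UUUDD: M=406.8475, payoff=172.1475, prob=0.033870
DDDUD: M=193.3638, payoff=0.0000, prob=0.021677
UDDUD: M=269.0279, payoff=34.3279, prob=0.027096
DUDUD: M=269.0279, payoff=34.3279, prob=0.027096
UUDUD: M=374.2997, payoff=139.5997, prob=0.033870
DDUUD: M=269.0279, payoff=34.3279, prob=0.027096
UDUUD: M=374.2997, payoff=139.5997, prob=0.033870
DUUUD: M=374.2997, payoff=139.5997, prob=0.033870
UUUUD: M=520.7648, payoff=286.0648, prob=0.042338
DDDDU: M=178.4800, payoff=0.0000, prob=0.021677
UDDDU: M=248.3200, payoff=13.6200, prob=0.027096
DUDDU: M=247.5057, payoff=12.8057, prob=0.027096
UUDDU: M=344.3557, payoff=109.6557, prob=0.033870
DDUDU: M=247.5057, payoff=12.8057, prob=0.027096
UDUDU: M=344.3557, payoff=109.6557, prob=0.033870
DUUDU: M=344.3557, payoff=109.6557, prob=0.033870
UUUDU: M=479.1036, payoff=244.4036, prob=0.042338
DDDUU: M=247.5057, payoff=12.8057, prob=0.027096
UDDUU: M=344.3557, payoff=109.6557, prob=0.033870
DUDUU: M=344.3557, payoff=109.6557, prob=0.033870
UUDUU: M=479.1036, payoff=244.4036, prob=0.042338
DDUUU: M=344.3557, payoff=109.6557, prob=0.033870
UDUUU: M=479.1036, payoff=244.4036, prob=0.042338
DUUUU: M=479.1036, payoff=244.4036, prob=0.042338
UUUUU: M=666.5789, payoff=431.8789, prob=0.052922
Price = Σ prob·payoff / R^5 = 128.533872 / 1.762342 = 72.9336

price = 72.9336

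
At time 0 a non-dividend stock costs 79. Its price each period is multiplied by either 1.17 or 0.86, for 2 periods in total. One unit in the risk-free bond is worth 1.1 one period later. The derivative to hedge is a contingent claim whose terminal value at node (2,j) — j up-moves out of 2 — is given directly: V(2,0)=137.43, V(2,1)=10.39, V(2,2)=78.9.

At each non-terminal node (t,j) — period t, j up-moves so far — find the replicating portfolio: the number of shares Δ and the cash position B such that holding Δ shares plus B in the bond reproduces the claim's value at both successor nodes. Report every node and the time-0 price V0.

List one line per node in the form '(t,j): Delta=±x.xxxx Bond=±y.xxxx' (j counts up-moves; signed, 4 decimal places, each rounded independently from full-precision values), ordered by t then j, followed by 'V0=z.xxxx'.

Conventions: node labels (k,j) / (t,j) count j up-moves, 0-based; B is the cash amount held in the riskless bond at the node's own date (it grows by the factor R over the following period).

(0,0): Delta=0.9040 Bond=-23.5413
(1,0): Delta=-6.0319 Bond=445.3305
(1,1): Delta=2.3910 Bond=-163.3364
V0=47.8767

Since d<R<u, set p* = (R−d)/(u−d) = 0.7742; price each node as the discounted p*-expectation of its children.
At maturity the claim pays: V(2,0)=137.4300, V(2,1)=10.3900, V(2,2)=78.9000
(1,0): S=67.9400. Δ = (V_up−V_dn)/(S_up−S_dn) = (10.3900−137.4300)/(79.4898−58.4284) = -6.0319. V = [p*·10.3900 + (1−p*)·137.4300]/1.1 = 35.5240. B = V − Δ·S = 445.3305.
(1,1): S=92.4300. Δ = (V_up−V_dn)/(S_up−S_dn) = (78.9000−10.3900)/(108.1431−79.4898) = 2.3910. V = [p*·78.9000 + (1−p*)·10.3900]/1.1 = 57.6636. B = V − Δ·S = -163.3364.
(0,0): S=79.0000. Δ = (V_up−V_dn)/(S_up−S_dn) = (57.6636−35.5240)/(92.4300−67.9400) = 0.9040. V = [p*·57.6636 + (1−p*)·35.5240]/1.1 = 47.8767. B = V − Δ·S = -23.5413.
Sanity check at the root: Δ(0,0)·S0 + B(0,0) reproduces V0 = 47.8767.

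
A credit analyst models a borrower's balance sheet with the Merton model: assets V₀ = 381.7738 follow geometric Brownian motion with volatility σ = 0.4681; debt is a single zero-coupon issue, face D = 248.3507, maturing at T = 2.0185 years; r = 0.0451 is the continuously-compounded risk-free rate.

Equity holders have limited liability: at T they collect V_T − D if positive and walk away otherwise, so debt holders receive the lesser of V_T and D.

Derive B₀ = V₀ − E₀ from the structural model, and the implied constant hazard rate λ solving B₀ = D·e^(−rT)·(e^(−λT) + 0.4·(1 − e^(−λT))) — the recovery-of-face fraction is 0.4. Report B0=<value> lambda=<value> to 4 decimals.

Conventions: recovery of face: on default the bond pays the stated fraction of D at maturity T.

B0=203.2953 lambda=0.0937

Apply the equity-as-call identities (strike 248.3507, horizon 2.0185 years):
d₁ = [ln(V₀/D) + (r + σ²/2)T] / (σ√T)
   = [ln(381.7738/248.3507) + (0.0451 + 0.5·0.4681²)·2.0185] / (0.4681·√2.0185)
   = [0.429986 + 0.312179] / 0.665048 = 1.115957
d₂ = d₁ − σ√T = 1.115957 − 0.665048 = 0.450909
N(d₁) = 0.867780,  N(d₂) = 0.673973,  e^(−rT) = 0.912986
E₀ = V₀·N(d₁) − D·e^(−rT)·N(d₂)
   = 381.7738·0.867780 − 248.3507·0.912986·0.673973 = 178.478521
B₀ = V₀ − E₀ = 381.7738 − 178.478521 = 203.295279
e^(−λT) = (B₀·e^(rT)/D − 0.4)/(1 − 0.4) = (203.2953·1.095307/248.3507 − 0.4)/0.6 = 0.82766299
λ = −ln(0.82766299)/2.0185 = 0.093708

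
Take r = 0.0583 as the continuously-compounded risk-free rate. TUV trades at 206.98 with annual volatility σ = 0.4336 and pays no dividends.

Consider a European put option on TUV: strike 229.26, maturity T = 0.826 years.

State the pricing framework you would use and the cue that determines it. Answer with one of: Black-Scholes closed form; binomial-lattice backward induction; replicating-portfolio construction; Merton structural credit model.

framework: Black-Scholes closed form

Key observation: the strike-229.26 put on TUV is European-exercise on a continuously-modelled lognormal underlying, so its value is a single closed-form evaluation.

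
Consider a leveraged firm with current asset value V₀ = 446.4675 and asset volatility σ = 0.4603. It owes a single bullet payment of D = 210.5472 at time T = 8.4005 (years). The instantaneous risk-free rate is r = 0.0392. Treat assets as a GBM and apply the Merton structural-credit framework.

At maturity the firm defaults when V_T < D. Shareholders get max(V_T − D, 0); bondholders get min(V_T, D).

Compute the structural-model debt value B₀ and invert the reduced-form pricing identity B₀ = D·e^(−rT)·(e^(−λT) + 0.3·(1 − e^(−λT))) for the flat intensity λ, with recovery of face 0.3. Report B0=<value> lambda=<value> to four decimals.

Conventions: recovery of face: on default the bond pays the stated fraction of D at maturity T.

Equity is a call on the firm's assets struck at D = 210.5472:
d₁ = [ln(V₀/D) + (r + σ²/2)T] / (σ√T)
   = [ln(446.4675/210.5472) + (0.0392 + 0.5·0.4603²)·8.4005] / (0.4603·√8.4005)
   = [0.751657 + 1.219232] / 1.334116 = 1.477300
d₂ = d₁ − σ√T = 1.477300 − 1.334116 = 0.143184
N(d₁) = 0.930202,  N(d₂) = 0.556927,  e^(−rT) = 0.719427
E₀ = V₀·N(d₁) − D·e^(−rT)·N(d₂)
   = 446.4675·0.930202 − 210.5472·0.719427·0.556927 = 330.945391
B₀ = V₀ − E₀ = 446.4675 − 330.945391 = 115.522109
e^(−λT) = (B₀·e^(rT)/D − 0.3)/(1 − 0.3) = (115.5221·1.389994/210.5472 − 0.3)/0.7 = 0.66093692
λ = −ln(0.66093692)/8.4005 = 0.049294

B0=115.5221 lambda=0.0493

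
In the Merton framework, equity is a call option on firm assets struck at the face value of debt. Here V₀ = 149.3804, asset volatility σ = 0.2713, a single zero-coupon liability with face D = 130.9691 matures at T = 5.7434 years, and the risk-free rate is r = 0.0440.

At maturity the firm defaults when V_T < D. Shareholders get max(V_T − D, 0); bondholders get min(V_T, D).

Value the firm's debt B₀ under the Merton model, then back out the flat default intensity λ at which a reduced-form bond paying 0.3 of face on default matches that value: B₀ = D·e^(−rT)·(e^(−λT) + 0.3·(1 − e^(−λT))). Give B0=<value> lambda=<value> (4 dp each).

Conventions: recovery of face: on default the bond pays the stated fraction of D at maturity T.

B0=88.3866 lambda=0.0361

Work the structural quantities from V₀ = 149.3804 against face 130.9691:
d₁ = [ln(V₀/D) + (r + σ²/2)T] / (σ√T)
   = [ln(149.3804/130.9691) + (0.0440 + 0.5·0.2713²)·5.7434] / (0.2713·√5.7434)
   = [0.131535 + 0.464077] / 0.650181 = 0.916071
d₂ = d₁ − σ√T = 0.916071 − 0.650181 = 0.265890
N(d₁) = 0.820185,  N(d₂) = 0.604838,  e^(−rT) = 0.776693
E₀ = V₀·N(d₁) − D·e^(−rT)·N(d₂)
   = 149.3804·0.820185 − 130.9691·0.776693·0.604838 = 60.993752
B₀ = V₀ − E₀ = 149.3804 − 60.993752 = 88.386648
e^(−λT) = (B₀·e^(rT)/D − 0.3)/(1 − 0.3) = (88.3866·1.287509/130.9691 − 0.3)/0.7 = 0.81270906
λ = −ln(0.81270906)/5.7434 = 0.036108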